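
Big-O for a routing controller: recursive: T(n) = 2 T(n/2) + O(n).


Reasoning: master theorem case 2 (merge-sort recurrence)
Complexity: O(n log n)

O(n log n)


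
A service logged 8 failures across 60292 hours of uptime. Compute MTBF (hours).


Formula: MTBF = Total operating time / Number of failures
MTBF = 60292 / 8
MTBF = 7536.5 hours

7536.5 hours


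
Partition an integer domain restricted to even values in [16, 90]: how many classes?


Constraint: even integers in [16, 90]
Class 1: x < 16 — out-of-range invalid
Class 2: x in [16,90] but odd — wrong type invalid
Class 3: x in [16,90] and even — valid
Class 4: x > 90 — out-of-range invalid
Total equivalence classes: 4

4 equivalence classes


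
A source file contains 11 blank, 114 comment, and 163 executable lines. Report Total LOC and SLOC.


Total LOC = blank + comment + code
Total LOC = 11 + 114 + 163 = 288
SLOC (source only) = code = 163

Total LOC: 288, SLOC: 163


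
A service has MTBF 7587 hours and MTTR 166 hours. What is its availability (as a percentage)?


Availability = MTBF / (MTBF + MTTR)
Availability = 7587 / (7587 + 166)
Availability = 7587 / 7753
Availability = 97.8589%

97.8589%


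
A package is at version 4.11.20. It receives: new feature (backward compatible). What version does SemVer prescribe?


Current: 4.11.20
Change category: 'new feature (backward compatible)' → minor bump
SemVer rule: minor bump → increment MINOR, reset PATCH to 0 (MAJOR unchanged)
New: 4.12.0

4.12.0


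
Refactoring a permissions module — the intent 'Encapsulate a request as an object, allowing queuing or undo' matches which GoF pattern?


This matches the Command pattern

Command


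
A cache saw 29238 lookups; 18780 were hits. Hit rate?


Formula: hit rate = hits / (hits + misses) * 100
hit rate = 18780 / (18780 + 10458) * 100
hit rate = 18780 / 29238 * 100
hit rate = 64.23%

64.23%


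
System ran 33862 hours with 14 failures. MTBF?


Formula: MTBF = Total operating time / Number of failures
MTBF = 33862 / 14
MTBF = 2418.71 hours

2418.71 hours


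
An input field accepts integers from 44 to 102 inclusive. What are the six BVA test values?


Range: [44, 102]
Boundaries: just below min, min, min+1, max-1, max, just above max
Values: [43, 44, 45, 101, 102, 103]

[43, 44, 45, 101, 102, 103]


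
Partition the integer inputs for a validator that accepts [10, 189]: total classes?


Valid range: [10, 189]
Class 1: x < 10 — invalid
Class 2: 10 ≤ x ≤ 189 — valid
Class 3: x > 189 — invalid
Total equivalence classes: 3

3 equivalence classes


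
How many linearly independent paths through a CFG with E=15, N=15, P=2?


Formula: V(G) = E - N + 2P
V(G) = 15 - 15 + 2*2
V(G) = 0 + 4
V(G) = 4

4


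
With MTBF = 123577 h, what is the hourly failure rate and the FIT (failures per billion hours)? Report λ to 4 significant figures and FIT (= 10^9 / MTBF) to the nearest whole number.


Formula: λ = 1 / MTBF; FIT = λ × 1e9 = 1e9 / MTBF
λ = 1 / 123577 ≈ 8.092e-06 failures/hour
FIT = 1e9 / 123577 ≈ 8092 failures per 1e9 hours (nearest whole number)

λ = 8.092e-06 /h, FIT = 8092


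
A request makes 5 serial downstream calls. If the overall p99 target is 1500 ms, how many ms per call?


Formula: per_stage = total_budget / stages
per_stage = 1500 / 5
per_stage = 300.0 ms

300.0 ms


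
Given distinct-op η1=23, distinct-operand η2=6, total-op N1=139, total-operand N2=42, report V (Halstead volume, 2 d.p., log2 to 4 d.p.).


Formula: V = N * log2(η), where N = N1 + N2 and η = η1 + η2
η = 23 + 6 = 29
N = 139 + 42 = 181
log2(29) ≈ 4.8580
V = 181 * 4.8580 = 879.30

879.30


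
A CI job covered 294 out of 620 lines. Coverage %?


Coverage = covered / total * 100
Coverage = 294 / 620 * 100
Coverage = 47.42%

47.42%


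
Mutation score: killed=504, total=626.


Mutation score = killed / total * 100
Mutation score = 504 / 626 * 100
Mutation score = 80.51%

80.51%


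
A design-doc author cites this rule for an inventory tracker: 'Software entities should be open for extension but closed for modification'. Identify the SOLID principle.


This describes the Open/Closed Principle (OCP)

Open/Closed Principle (OCP)


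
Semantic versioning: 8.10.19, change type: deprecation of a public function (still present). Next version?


Current: 8.10.19
Change category: 'deprecation of a public function (still present)' → minor bump
SemVer rule: minor bump → increment MINOR, reset PATCH to 0 (MAJOR unchanged)
New: 8.11.0

8.11.0


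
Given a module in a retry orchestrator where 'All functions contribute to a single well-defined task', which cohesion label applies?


Reasoning: Best: single purpose
Type: Functional cohesion

Functional cohesion


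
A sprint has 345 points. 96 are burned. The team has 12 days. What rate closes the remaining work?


Formula: Required rate = Remaining points / Days left
Remaining = 345 - 96 = 249 points
Required rate = 249 / 12 = 20.75 points/day

20.75 points/day


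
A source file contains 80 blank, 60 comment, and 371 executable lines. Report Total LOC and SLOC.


Total LOC = blank + comment + code
Total LOC = 80 + 60 + 371 = 511
SLOC (source only) = code = 371

Total LOC: 511, SLOC: 371


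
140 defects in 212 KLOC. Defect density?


Defect density = defects / KLOC
Defect density = 140 / 212
Defect density = 0.66 defects/KLOC

0.66 defects/KLOC


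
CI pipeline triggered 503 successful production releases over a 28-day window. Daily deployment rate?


Formula: deployments per day = releases / days
= 503 / 28
= 17.964 deploys/day
(equivalently, 125.75 deploys/week)

17.964 deploys/day


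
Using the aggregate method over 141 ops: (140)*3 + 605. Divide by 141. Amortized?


Formula: Amortized cost = Total cost / Operations
Total cost = (140 * 3) + (1 * 605)
Total cost = 420 + 605 = 1025
Amortized = 1025 / 141 = 7.2695

7.2695


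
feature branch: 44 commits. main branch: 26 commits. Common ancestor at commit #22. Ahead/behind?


Common ancestor: commit #22
feature commits after divergence: 44 - 22 = 22
main commits after divergence: 26 - 22 = 4
feature is 22 commits ahead of main
main is 4 commits ahead of feature

feature ahead: 22, main ahead: 4


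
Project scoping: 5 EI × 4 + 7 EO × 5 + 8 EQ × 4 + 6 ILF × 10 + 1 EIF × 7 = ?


UFP = EI*4 + EO*5 + EQ*4 + ILF*10 + EIF*7
UFP = 5*4 + 7*5 + 8*4 + 6*10 + 1*7
UFP = 20 + 35 + 32 + 60 + 7
UFP = 154

154


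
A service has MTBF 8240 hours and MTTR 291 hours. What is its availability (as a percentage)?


Availability = MTBF / (MTBF + MTTR)
Availability = 8240 / (8240 + 291)
Availability = 8240 / 8531
Availability = 96.5889%

96.5889%


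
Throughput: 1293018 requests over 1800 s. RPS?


Formula: throughput = requests / seconds
throughput = 1293018 / 1800
throughput = 718.34 requests/second

718.34 requests/second


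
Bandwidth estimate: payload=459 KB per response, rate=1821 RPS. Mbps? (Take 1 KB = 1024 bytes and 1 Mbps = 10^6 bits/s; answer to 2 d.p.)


Formula: Mbps = payload_bytes * RPS * 8 / 1e6
Payload per request = 459 KB = 459 * 1024 = 470016 bytes
Total bytes/sec = 470016 * 1821 = 855899136
Total bits/sec = 855899136 * 8 = 6847193088
Mbps = 6847193088 / 1e6 = 6847.19

6847.19 Mbps


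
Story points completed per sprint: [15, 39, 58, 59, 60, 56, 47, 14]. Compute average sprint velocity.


Formula: Avg velocity = Total points / Number of sprints
Points: [15, 39, 58, 59, 60, 56, 47, 14]
Sum = 15 + 39 + 58 + 59 + 60 + 56 + 47 + 14 = 348
Avg velocity = 348 / 8 = 43.5 points/sprint

43.5 points/sprint


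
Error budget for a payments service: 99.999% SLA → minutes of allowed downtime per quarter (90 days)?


Formula: allowed downtime = period * (100 - SLA) / 100
Period (quarter (90 days)) = 129600 minutes
Unavailability fraction = (100 - 99.999) / 100
Allowed downtime = 129600 * (100 - 99.999) / 100
Allowed downtime = 1.296 minutes

1.296 minutes


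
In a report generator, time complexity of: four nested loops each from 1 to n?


Reasoning: four levels of nesting
Complexity: O(n^4)

O(n^4)


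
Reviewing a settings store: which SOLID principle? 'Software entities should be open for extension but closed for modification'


This describes the Open/Closed Principle (OCP)

Open/Closed Principle (OCP)


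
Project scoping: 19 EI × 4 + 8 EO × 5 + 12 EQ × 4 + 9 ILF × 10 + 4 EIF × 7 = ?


UFP = EI*4 + EO*5 + EQ*4 + ILF*10 + EIF*7
UFP = 19*4 + 8*5 + 12*4 + 9*10 + 4*7
UFP = 76 + 40 + 48 + 90 + 28
UFP = 282

282


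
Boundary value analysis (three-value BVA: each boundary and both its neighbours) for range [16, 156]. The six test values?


Range: [16, 156]
Boundaries: just below min, min, min+1, max-1, max, just above max
Values: [15, 16, 17, 155, 156, 157]

[15, 16, 17, 155, 156, 157]


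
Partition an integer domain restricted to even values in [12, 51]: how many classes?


Constraint: even integers in [12, 51]
Class 1: x < 12 — out-of-range invalid
Class 2: x in [12,51] but odd — wrong type invalid
Class 3: x in [12,51] and even — valid
Class 4: x > 51 — out-of-range invalid
Total equivalence classes: 4

4 equivalence classes


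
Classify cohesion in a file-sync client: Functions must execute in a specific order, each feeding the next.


Reasoning: Output of one is input to next
Type: Sequential cohesion

Sequential cohesion


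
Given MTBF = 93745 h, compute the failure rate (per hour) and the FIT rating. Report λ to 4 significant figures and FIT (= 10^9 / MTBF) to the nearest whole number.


Formula: λ = 1 / MTBF; FIT = λ × 1e9 = 1e9 / MTBF
λ = 1 / 93745 ≈ 1.067e-05 failures/hour
FIT = 1e9 / 93745 ≈ 10667 failures per 1e9 hours (nearest whole number)

λ = 1.067e-05 /h, FIT = 10667


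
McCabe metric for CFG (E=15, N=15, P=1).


Formula: V(G) = E - N + 2P
V(G) = 15 - 15 + 2*1
V(G) = 0 + 2
V(G) = 2

2


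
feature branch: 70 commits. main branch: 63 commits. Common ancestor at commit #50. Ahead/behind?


Common ancestor: commit #50
feature commits after divergence: 70 - 50 = 20
main commits after divergence: 63 - 50 = 13
feature is 20 commits ahead of main
main is 13 commits ahead of feature

feature ahead: 20, main ahead: 13


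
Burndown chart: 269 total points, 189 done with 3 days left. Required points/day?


Formula: Required rate = Remaining points / Days left
Remaining = 269 - 189 = 80 points
Required rate = 80 / 3 = 26.67 points/day

26.67 points/day


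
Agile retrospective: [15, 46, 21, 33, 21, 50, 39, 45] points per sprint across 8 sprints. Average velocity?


Formula: Avg velocity = Total points / Number of sprints
Points: [15, 46, 21, 33, 21, 50, 39, 45]
Sum = 15 + 46 + 21 + 33 + 21 + 50 + 39 + 45 = 270
Avg velocity = 270 / 8 = 33.75 points/sprint

33.75 points/sprint


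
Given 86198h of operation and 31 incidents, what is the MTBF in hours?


Formula: MTBF = Total operating time / Number of failures
MTBF = 86198 / 31
MTBF = 2780.58 hours

2780.58 hours


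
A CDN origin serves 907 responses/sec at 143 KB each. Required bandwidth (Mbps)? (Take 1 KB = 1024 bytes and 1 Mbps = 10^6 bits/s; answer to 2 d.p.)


Formula: Mbps = payload_bytes * RPS * 8 / 1e6
Payload per request = 143 KB = 143 * 1024 = 146432 bytes
Total bytes/sec = 146432 * 907 = 132813824
Total bits/sec = 132813824 * 8 = 1062510592
Mbps = 1062510592 / 1e6 = 1062.51

1062.51 Mbps


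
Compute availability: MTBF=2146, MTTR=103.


Availability = MTBF / (MTBF + MTTR)
Availability = 2146 / (2146 + 103)
Availability = 2146 / 2249
Availability = 95.4202%

95.4202%


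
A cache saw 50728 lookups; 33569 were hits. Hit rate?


Formula: hit rate = hits / (hits + misses) * 100
hit rate = 33569 / (33569 + 17159) * 100
hit rate = 33569 / 50728 * 100
hit rate = 66.17%

66.17%


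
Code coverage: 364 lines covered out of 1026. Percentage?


Coverage = covered / total * 100
Coverage = 364 / 1026 * 100
Coverage = 35.48%

35.48%


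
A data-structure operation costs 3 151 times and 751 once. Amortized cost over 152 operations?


Formula: Amortized cost = Total cost / Operations
Total cost = (151 * 3) + (1 * 751)
Total cost = 453 + 751 = 1204
Amortized = 1204 / 152 = 7.9211

7.9211


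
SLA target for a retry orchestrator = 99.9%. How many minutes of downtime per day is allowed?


Formula: allowed downtime = period * (100 - SLA) / 100
Period (day) = 1440 minutes
Unavailability fraction = (100 - 99.9) / 100
Allowed downtime = 1440 * (100 - 99.9) / 100
Allowed downtime = 1.44 minutes

1.44 minutes


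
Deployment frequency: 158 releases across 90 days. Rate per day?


Formula: deployments per day = releases / days
= 158 / 90
= 1.756 deploys/day
(equivalently, 12.29 deploys/week)

1.756 deploys/day


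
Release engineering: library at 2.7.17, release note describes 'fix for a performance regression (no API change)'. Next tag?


Current: 2.7.17
Change category: 'fix for a performance regression (no API change)' → patch bump
SemVer rule: patch bump → increment PATCH (MAJOR and MINOR unchanged)
New: 2.7.18

2.7.18


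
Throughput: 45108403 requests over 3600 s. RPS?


Formula: throughput = requests / seconds
throughput = 45108403 / 3600
throughput = 12530.11 requests/second

12530.11 requests/second


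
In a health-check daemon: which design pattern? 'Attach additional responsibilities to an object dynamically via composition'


This matches the Decorator pattern

Decorator


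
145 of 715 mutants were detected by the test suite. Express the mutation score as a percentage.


Mutation score = killed / total * 100
Mutation score = 145 / 715 * 100
Mutation score = 20.28%

20.28%


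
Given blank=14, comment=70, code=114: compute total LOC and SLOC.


Total LOC = blank + comment + code
Total LOC = 14 + 70 + 114 = 198
SLOC (source only) = code = 114

Total LOC: 198, SLOC: 114


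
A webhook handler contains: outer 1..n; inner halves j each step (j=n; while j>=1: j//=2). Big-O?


Reasoning: n times log n
Complexity: O(n log n)

O(n log n)


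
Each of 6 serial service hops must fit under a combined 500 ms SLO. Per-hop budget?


Formula: per_stage = total_budget / stages
per_stage = 500 / 6
per_stage = 83.33 ms

83.33 ms


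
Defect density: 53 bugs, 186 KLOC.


Defect density = defects / KLOC
Defect density = 53 / 186
Defect density = 0.285 defects/KLOC

0.285 defects/KLOC


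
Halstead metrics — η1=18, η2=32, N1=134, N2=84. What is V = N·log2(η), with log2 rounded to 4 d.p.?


Formula: V = N * log2(η), where N = N1 + N2 and η = η1 + η2
η = 18 + 32 = 50
N = 134 + 84 = 218
log2(50) ≈ 5.6439
V = 218 * 5.6439 = 1230.37

1230.37


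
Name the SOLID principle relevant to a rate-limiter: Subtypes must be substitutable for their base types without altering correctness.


This describes the Liskov Substitution Principle (LSP)

Liskov Substitution Principle (LSP)


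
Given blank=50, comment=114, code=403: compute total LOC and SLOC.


Total LOC = blank + comment + code
Total LOC = 50 + 114 + 403 = 567
SLOC (source only) = code = 403

Total LOC: 567, SLOC: 403


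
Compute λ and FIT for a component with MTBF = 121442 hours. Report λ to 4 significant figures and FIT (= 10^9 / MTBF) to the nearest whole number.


Formula: λ = 1 / MTBF; FIT = λ × 1e9 = 1e9 / MTBF
λ = 1 / 121442 ≈ 8.234e-06 failures/hour
FIT = 1e9 / 121442 ≈ 8234 failures per 1e9 hours (nearest whole number)

λ = 8.234e-06 /h, FIT = 8234


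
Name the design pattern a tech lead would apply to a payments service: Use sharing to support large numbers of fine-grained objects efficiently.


This matches the Flyweight pattern

Flyweight


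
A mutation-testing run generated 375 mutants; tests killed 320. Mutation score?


Mutation score = killed / total * 100
Mutation score = 320 / 375 * 100
Mutation score = 85.33%

85.33%


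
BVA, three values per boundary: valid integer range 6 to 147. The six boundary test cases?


Range: [6, 147]
Boundaries: just below min, min, min+1, max-1, max, just above max
Values: [5, 6, 7, 146, 147, 148]

[5, 6, 7, 146, 147, 148]


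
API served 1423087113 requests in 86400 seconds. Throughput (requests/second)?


Formula: throughput = requests / seconds
throughput = 1423087113 / 86400
throughput = 16470.92 requests/second

16470.92 requests/second


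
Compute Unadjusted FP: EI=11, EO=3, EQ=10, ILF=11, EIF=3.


UFP = EI*4 + EO*5 + EQ*4 + ILF*10 + EIF*7
UFP = 11*4 + 3*5 + 10*4 + 11*10 + 3*7
UFP = 44 + 15 + 40 + 110 + 21
UFP = 230

230


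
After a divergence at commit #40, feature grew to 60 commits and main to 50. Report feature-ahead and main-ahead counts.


Common ancestor: commit #40
feature commits after divergence: 60 - 40 = 20
main commits after divergence: 50 - 40 = 10
feature is 20 commits ahead of main
main is 10 commits ahead of feature

feature ahead: 20, main ahead: 10


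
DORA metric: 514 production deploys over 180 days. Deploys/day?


Formula: deployments per day = releases / days
= 514 / 180
= 2.856 deploys/day
(equivalently, 19.99 deploys/week)

2.856 deploys/day


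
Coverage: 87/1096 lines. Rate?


Coverage = covered / total * 100
Coverage = 87 / 1096 * 100
Coverage = 7.94%

7.94%


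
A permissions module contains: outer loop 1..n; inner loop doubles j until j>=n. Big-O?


Reasoning: linear outer times logarithmic inner
Complexity: O(n log n)

O(n log n)


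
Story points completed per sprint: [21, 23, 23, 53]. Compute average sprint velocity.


Formula: Avg velocity = Total points / Number of sprints
Points: [21, 23, 23, 53]
Sum = 21 + 23 + 23 + 53 = 120
Avg velocity = 120 / 4 = 30.0 points/sprint

30.0 points/sprint


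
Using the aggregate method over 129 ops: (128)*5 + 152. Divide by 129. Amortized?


Formula: Amortized cost = Total cost / Operations
Total cost = (128 * 5) + (1 * 152)
Total cost = 640 + 152 = 792
Amortized = 792 / 129 = 6.1395

6.1395


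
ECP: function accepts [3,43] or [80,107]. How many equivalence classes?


Valid ranges: [3,43] and [80,107]
Class 1: x < 3 — invalid
Class 2: 3 ≤ x ≤ 43 — valid
Class 3: 43 < x < 80 — invalid (gap between ranges)
Class 4: 80 ≤ x ≤ 107 — valid
Class 5: x > 107 — invalid
Total equivalence classes: 5

5 equivalence classes


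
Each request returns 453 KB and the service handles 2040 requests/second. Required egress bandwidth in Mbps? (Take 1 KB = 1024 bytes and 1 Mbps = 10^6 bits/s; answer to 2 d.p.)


Formula: Mbps = payload_bytes * RPS * 8 / 1e6
Payload per request = 453 KB = 453 * 1024 = 463872 bytes
Total bytes/sec = 463872 * 2040 = 946298880
Total bits/sec = 946298880 * 8 = 7570391040
Mbps = 7570391040 / 1e6 = 7570.39

7570.39 Mbps


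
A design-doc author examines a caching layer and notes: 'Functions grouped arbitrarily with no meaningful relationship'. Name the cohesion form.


Reasoning: Worst: random grouping
Type: Coincidental cohesion

Coincidental cohesion


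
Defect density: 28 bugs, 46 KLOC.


Defect density = defects / KLOC
Defect density = 28 / 46
Defect density = 0.609 defects/KLOC

0.609 defects/KLOC


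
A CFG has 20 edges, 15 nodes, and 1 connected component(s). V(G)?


Formula: V(G) = E - N + 2P
V(G) = 20 - 15 + 2*1
V(G) = 5 + 2
V(G) = 7

7


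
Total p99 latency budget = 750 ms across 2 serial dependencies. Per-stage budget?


Formula: per_stage = total_budget / stages
per_stage = 750 / 2
per_stage = 375.0 ms

375.0 ms


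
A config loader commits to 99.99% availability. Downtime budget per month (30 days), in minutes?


Formula: allowed downtime = period * (100 - SLA) / 100
Period (month (30 days)) = 43200 minutes
Unavailability fraction = (100 - 99.99) / 100
Allowed downtime = 43200 * (100 - 99.99) / 100
Allowed downtime = 4.32 minutes

4.32 minutes


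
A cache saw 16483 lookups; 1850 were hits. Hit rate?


Formula: hit rate = hits / (hits + misses) * 100
hit rate = 1850 / (1850 + 14633) * 100
hit rate = 1850 / 16483 * 100
hit rate = 11.22%

11.22%


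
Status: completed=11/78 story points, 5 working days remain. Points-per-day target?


Formula: Required rate = Remaining points / Days left
Remaining = 78 - 11 = 67 points
Required rate = 67 / 5 = 13.4 points/day

13.4 points/day


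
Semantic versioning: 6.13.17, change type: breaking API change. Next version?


Current: 6.13.17
Change category: 'breaking API change' → major bump
SemVer rule: major bump → increment MAJOR, reset MINOR and PATCH to 0
New: 7.0.0

7.0.0


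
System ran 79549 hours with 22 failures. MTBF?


Formula: MTBF = Total operating time / Number of failures
MTBF = 79549 / 22
MTBF = 3615.86 hours

3615.86 hours


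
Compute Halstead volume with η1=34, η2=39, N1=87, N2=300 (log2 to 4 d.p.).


Formula: V = N * log2(η), where N = N1 + N2 and η = η1 + η2
η = 34 + 39 = 73
N = 87 + 300 = 387
log2(73) ≈ 6.1898
V = 387 * 6.1898 = 2395.45

2395.45


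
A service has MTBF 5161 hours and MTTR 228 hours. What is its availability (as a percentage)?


Availability = MTBF / (MTBF + MTTR)
Availability = 5161 / (5161 + 228)
Availability = 5161 / 5389
Availability = 95.7692%

95.7692%


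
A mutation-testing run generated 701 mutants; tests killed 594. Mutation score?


Mutation score = killed / total * 100
Mutation score = 594 / 701 * 100
Mutation score = 84.74%

84.74%


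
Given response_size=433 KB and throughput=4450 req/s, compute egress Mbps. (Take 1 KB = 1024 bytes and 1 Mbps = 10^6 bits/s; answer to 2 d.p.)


Formula: Mbps = payload_bytes * RPS * 8 / 1e6
Payload per request = 433 KB = 433 * 1024 = 443392 bytes
Total bytes/sec = 443392 * 4450 = 1973094400
Total bits/sec = 1973094400 * 8 = 15784755200
Mbps = 15784755200 / 1e6 = 15784.76

15784.76 Mbps


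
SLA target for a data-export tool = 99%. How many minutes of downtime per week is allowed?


Formula: allowed downtime = period * (100 - SLA) / 100
Period (week) = 10080 minutes
Unavailability fraction = (100 - 99.0) / 100
Allowed downtime = 10080 * (100 - 99.0) / 100
Allowed downtime = 100.8 minutes

100.8 minutes


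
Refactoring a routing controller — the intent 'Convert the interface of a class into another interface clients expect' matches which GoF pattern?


This matches the Adapter pattern

Adapter


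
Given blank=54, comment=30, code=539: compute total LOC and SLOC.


Total LOC = blank + comment + code
Total LOC = 54 + 30 + 539 = 623
SLOC (source only) = code = 539

Total LOC: 623, SLOC: 539


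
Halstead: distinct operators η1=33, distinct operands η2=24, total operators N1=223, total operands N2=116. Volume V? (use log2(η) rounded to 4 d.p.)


Formula: V = N * log2(η), where N = N1 + N2 and η = η1 + η2
η = 33 + 24 = 57
N = 223 + 116 = 339
log2(57) ≈ 5.8329
V = 339 * 5.8329 = 1977.35

1977.35


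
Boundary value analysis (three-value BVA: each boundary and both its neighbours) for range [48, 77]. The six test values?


Range: [48, 77]
Boundaries: just below min, min, min+1, max-1, max, just above max
Values: [47, 48, 49, 76, 77, 78]

[47, 48, 49, 76, 77, 78]


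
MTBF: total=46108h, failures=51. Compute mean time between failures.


Formula: MTBF = Total operating time / Number of failures
MTBF = 46108 / 51
MTBF = 904.08 hours

904.08 hours


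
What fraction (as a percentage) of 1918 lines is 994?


Coverage = covered / total * 100
Coverage = 994 / 1918 * 100
Coverage = 51.82%

51.82%


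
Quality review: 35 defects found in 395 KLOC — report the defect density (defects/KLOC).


Defect density = defects / KLOC
Defect density = 35 / 395
Defect density = 0.089 defects/KLOC

0.089 defects/KLOC


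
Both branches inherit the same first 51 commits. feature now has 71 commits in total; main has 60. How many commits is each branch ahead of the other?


Common ancestor: commit #51
feature commits after divergence: 71 - 51 = 20
main commits after divergence: 60 - 51 = 9
feature is 20 commits ahead of main
main is 9 commits ahead of feature

feature ahead: 20, main ahead: 9


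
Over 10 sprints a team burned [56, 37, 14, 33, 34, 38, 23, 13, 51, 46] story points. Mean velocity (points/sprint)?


Formula: Avg velocity = Total points / Number of sprints
Points: [56, 37, 14, 33, 34, 38, 23, 13, 51, 46]
Sum = 56 + 37 + 14 + 33 + 34 + 38 + 23 + 13 + 51 + 46 = 345
Avg velocity = 345 / 10 = 34.5 points/sprint

34.5 points/sprint


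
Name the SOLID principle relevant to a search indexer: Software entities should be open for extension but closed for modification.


This describes the Open/Closed Principle (OCP)

Open/Closed Principle (OCP)


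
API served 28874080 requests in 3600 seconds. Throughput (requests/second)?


Formula: throughput = requests / seconds
throughput = 28874080 / 3600
throughput = 8020.58 requests/second

8020.58 requests/second


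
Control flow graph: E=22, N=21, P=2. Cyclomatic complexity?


Formula: V(G) = E - N + 2P
V(G) = 22 - 21 + 2*2
V(G) = 1 + 4
V(G) = 5

5


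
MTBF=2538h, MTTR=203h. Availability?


Availability = MTBF / (MTBF + MTTR)
Availability = 2538 / (2538 + 203)
Availability = 2538 / 2741
Availability = 92.5939%

92.5939%


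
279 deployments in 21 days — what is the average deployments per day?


Formula: deployments per day = releases / days
= 279 / 21
= 13.286 deploys/day
(equivalently, 93.0 deploys/week)

13.286 deploys/day


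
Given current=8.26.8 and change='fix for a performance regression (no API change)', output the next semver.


Current: 8.26.8
Change category: 'fix for a performance regression (no API change)' → patch bump
SemVer rule: patch bump → increment PATCH (MAJOR and MINOR unchanged)
New: 8.26.9

8.26.9


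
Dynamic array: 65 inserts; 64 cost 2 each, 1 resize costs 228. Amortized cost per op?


Formula: Amortized cost = Total cost / Operations
Total cost = (64 * 2) + (1 * 228)
Total cost = 128 + 228 = 356
Amortized = 356 / 65 = 5.4769

5.4769


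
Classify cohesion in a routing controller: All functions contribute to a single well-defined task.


Reasoning: Best: single purpose
Type: Functional cohesion

Functional cohesion


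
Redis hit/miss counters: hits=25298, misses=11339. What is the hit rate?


Formula: hit rate = hits / (hits + misses) * 100
hit rate = 25298 / (25298 + 11339) * 100
hit rate = 25298 / 36637 * 100
hit rate = 69.05%

69.05%


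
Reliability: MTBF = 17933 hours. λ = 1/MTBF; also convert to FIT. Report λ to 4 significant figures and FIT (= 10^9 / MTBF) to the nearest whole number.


Formula: λ = 1 / MTBF; FIT = λ × 1e9 = 1e9 / MTBF
λ = 1 / 17933 ≈ 5.576e-05 failures/hour
FIT = 1e9 / 17933 ≈ 55763 failures per 1e9 hours (nearest whole number)

λ = 5.576e-05 /h, FIT = 55763


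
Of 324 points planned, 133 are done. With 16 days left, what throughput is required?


Formula: Required rate = Remaining points / Days left
Remaining = 324 - 133 = 191 points
Required rate = 191 / 16 = 11.94 points/day

11.94 points/day


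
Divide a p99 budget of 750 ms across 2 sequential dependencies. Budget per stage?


Formula: per_stage = total_budget / stages
per_stage = 750 / 2
per_stage = 375.0 ms

375.0 ms


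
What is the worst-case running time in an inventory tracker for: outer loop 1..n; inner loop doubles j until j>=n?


Reasoning: linear outer times logarithmic inner
Complexity: O(n log n)

O(n log n)


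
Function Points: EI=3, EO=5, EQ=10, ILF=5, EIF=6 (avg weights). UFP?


UFP = EI*4 + EO*5 + EQ*4 + ILF*10 + EIF*7
UFP = 3*4 + 5*5 + 10*4 + 5*10 + 6*7
UFP = 12 + 25 + 40 + 50 + 42
UFP = 169

169


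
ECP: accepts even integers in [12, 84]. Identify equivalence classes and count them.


Constraint: even integers in [12, 84]
Class 1: x < 12 — out-of-range invalid
Class 2: x in [12,84] but odd — wrong type invalid
Class 3: x in [12,84] and even — valid
Class 4: x > 84 — out-of-range invalid
Total equivalence classes: 4

4 equivalence classes


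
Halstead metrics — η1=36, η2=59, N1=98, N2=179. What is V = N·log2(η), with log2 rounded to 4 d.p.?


Formula: V = N * log2(η), where N = N1 + N2 and η = η1 + η2
η = 36 + 59 = 95
N = 98 + 179 = 277
log2(95) ≈ 6.5699
V = 277 * 6.5699 = 1819.86

1819.86


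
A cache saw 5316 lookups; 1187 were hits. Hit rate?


Formula: hit rate = hits / (hits + misses) * 100
hit rate = 1187 / (1187 + 4129) * 100
hit rate = 1187 / 5316 * 100
hit rate = 22.33%

22.33%


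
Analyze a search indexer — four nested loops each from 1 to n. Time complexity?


Reasoning: four levels of nesting
Complexity: O(n^4)

O(n^4)


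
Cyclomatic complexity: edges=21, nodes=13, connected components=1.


Formula: V(G) = E - N + 2P
V(G) = 21 - 13 + 2*1
V(G) = 8 + 2
V(G) = 10

10


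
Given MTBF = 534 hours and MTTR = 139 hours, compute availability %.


Availability = MTBF / (MTBF + MTTR)
Availability = 534 / (534 + 139)
Availability = 534 / 673
Availability = 79.3462%

79.3462%


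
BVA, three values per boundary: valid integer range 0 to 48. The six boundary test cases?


Range: [0, 48]
Boundaries: just below min, min, min+1, max-1, max, just above max
Values: [-1, 0, 1, 47, 48, 49]

[-1, 0, 1, 47, 48, 49]


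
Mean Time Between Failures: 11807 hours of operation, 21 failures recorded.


Formula: MTBF = Total operating time / Number of failures
MTBF = 11807 / 21
MTBF = 562.24 hours

562.24 hours


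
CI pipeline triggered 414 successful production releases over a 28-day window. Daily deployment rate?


Formula: deployments per day = releases / days
= 414 / 28
= 14.786 deploys/day
(equivalently, 103.5 deploys/week)

14.786 deploys/day


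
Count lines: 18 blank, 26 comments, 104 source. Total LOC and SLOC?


Total LOC = blank + comment + code
Total LOC = 18 + 26 + 104 = 148
SLOC (source only) = code = 104

Total LOC: 148, SLOC: 104


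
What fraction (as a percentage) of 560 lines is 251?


Coverage = covered / total * 100
Coverage = 251 / 560 * 100
Coverage = 44.82%

44.82%


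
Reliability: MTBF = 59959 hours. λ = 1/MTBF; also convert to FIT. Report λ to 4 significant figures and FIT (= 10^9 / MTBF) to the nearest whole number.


Formula: λ = 1 / MTBF; FIT = λ × 1e9 = 1e9 / MTBF
λ = 1 / 59959 ≈ 1.668e-05 failures/hour
FIT = 1e9 / 59959 ≈ 16678 failures per 1e9 hours (nearest whole number)

λ = 1.668e-05 /h, FIT = 16678


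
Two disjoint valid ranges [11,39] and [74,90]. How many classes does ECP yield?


Valid ranges: [11,39] and [74,90]
Class 1: x < 11 — invalid
Class 2: 11 ≤ x ≤ 39 — valid
Class 3: 39 < x < 74 — invalid (gap between ranges)
Class 4: 74 ≤ x ≤ 90 — valid
Class 5: x > 90 — invalid
Total equivalence classes: 5

5 equivalence classes


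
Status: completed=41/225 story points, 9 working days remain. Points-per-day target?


Formula: Required rate = Remaining points / Days left
Remaining = 225 - 41 = 184 points
Required rate = 184 / 9 = 20.44 points/day

20.44 points/day


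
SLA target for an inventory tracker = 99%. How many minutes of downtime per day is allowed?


Formula: allowed downtime = period * (100 - SLA) / 100
Period (day) = 1440 minutes
Unavailability fraction = (100 - 99.0) / 100
Allowed downtime = 1440 * (100 - 99.0) / 100
Allowed downtime = 14.4 minutes

14.4 minutes


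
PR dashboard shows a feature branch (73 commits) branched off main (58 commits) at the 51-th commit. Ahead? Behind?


Common ancestor: commit #51
feature commits after divergence: 73 - 51 = 22
main commits after divergence: 58 - 51 = 7
feature is 22 commits ahead of main
main is 7 commits ahead of feature

feature ahead: 22, main ahead: 7


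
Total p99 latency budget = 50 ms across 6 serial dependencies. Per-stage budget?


Formula: per_stage = total_budget / stages
per_stage = 50 / 6
per_stage = 8.33 ms

8.33 ms


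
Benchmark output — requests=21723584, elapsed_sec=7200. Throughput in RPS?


Formula: throughput = requests / seconds
throughput = 21723584 / 7200
throughput = 3017.16 requests/second

3017.16 requests/second


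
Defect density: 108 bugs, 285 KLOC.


Defect density = defects / KLOC
Defect density = 108 / 285
Defect density = 0.379 defects/KLOC

0.379 defects/KLOC


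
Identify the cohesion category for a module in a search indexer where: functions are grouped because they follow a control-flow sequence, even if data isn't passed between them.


Reasoning: Grouped by order of execution within a routine, not by data flow
Type: Procedural cohesion

Procedural cohesion


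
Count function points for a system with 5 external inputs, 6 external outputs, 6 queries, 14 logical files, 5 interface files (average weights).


UFP = EI*4 + EO*5 + EQ*4 + ILF*10 + EIF*7
UFP = 5*4 + 6*5 + 6*4 + 14*10 + 5*7
UFP = 20 + 30 + 24 + 140 + 35
UFP = 249

249


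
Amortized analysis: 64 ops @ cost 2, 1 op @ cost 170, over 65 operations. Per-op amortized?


Formula: Amortized cost = Total cost / Operations
Total cost = (64 * 2) + (1 * 170)
Total cost = 128 + 170 = 298
Amortized = 298 / 65 = 4.5846

4.5846


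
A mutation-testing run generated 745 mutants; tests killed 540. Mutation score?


Mutation score = killed / total * 100
Mutation score = 540 / 745 * 100
Mutation score = 72.48%

72.48%


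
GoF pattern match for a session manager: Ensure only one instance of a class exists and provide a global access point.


This matches the Singleton pattern

Singleton


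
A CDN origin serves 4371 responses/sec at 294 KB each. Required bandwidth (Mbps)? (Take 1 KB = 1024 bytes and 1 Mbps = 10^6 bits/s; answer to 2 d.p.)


Formula: Mbps = payload_bytes * RPS * 8 / 1e6
Payload per request = 294 KB = 294 * 1024 = 301056 bytes
Total bytes/sec = 301056 * 4371 = 1315915776
Total bits/sec = 1315915776 * 8 = 10527326208
Mbps = 10527326208 / 1e6 = 10527.33

10527.33 Mbps


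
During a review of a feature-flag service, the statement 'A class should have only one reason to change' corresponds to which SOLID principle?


This describes the Single Responsibility Principle (SRP)

Single Responsibility Principle (SRP)


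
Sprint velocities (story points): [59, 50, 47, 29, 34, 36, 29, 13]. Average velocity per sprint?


Formula: Avg velocity = Total points / Number of sprints
Points: [59, 50, 47, 29, 34, 36, 29, 13]
Sum = 59 + 50 + 47 + 29 + 34 + 36 + 29 + 13 = 297
Avg velocity = 297 / 8 = 37.13 points/sprint

37.13 points/sprint


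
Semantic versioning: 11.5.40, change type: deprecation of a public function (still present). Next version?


Current: 11.5.40
Change category: 'deprecation of a public function (still present)' → minor bump
SemVer rule: minor bump → increment MINOR, reset PATCH to 0 (MAJOR unchanged)
New: 11.6.0

11.6.0


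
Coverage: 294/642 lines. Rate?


Coverage = covered / total * 100
Coverage = 294 / 642 * 100
Coverage = 45.79%

45.79%


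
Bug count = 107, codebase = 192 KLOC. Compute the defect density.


Defect density = defects / KLOC
Defect density = 107 / 192
Defect density = 0.557 defects/KLOC

0.557 defects/KLOC


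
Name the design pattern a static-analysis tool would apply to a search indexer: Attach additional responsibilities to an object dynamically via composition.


This matches the Decorator pattern

Decorator


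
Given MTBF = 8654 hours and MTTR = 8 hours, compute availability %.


Availability = MTBF / (MTBF + MTTR)
Availability = 8654 / (8654 + 8)
Availability = 8654 / 8662
Availability = 99.9076%

99.9076%


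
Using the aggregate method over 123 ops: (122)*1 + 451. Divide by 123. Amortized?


Formula: Amortized cost = Total cost / Operations
Total cost = (122 * 1) + (1 * 451)
Total cost = 122 + 451 = 573
Amortized = 573 / 123 = 4.6585

4.6585


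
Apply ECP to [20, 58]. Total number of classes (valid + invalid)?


Valid range: [20, 58]
Class 1: x < 20 — invalid
Class 2: 20 ≤ x ≤ 58 — valid
Class 3: x > 58 — invalid
Total equivalence classes: 3

3 equivalence classes


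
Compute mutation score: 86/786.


Mutation score = killed / total * 100
Mutation score = 86 / 786 * 100
Mutation score = 10.94%

10.94%


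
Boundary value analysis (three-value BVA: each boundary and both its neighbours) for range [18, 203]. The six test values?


Range: [18, 203]
Boundaries: just below min, min, min+1, max-1, max, just above max
Values: [17, 18, 19, 202, 203, 204]

[17, 18, 19, 202, 203, 204]


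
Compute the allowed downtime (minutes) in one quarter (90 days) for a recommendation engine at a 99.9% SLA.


Formula: allowed downtime = period * (100 - SLA) / 100
Period (quarter (90 days)) = 129600 minutes
Unavailability fraction = (100 - 99.9) / 100
Allowed downtime = 129600 * (100 - 99.9) / 100
Allowed downtime = 129.6 minutes

129.6 minutes


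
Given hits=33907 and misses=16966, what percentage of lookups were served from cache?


Formula: hit rate = hits / (hits + misses) * 100
hit rate = 33907 / (33907 + 16966) * 100
hit rate = 33907 / 50873 * 100
hit rate = 66.65%

66.65%


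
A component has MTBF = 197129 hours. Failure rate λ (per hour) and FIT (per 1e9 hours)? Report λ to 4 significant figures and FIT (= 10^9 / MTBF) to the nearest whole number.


Formula: λ = 1 / MTBF; FIT = λ × 1e9 = 1e9 / MTBF
λ = 1 / 197129 ≈ 5.073e-06 failures/hour
FIT = 1e9 / 197129 ≈ 5073 failures per 1e9 hours (nearest whole number)

λ = 5.073e-06 /h, FIT = 5073


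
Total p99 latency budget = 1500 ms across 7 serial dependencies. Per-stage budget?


Formula: per_stage = total_budget / stages
per_stage = 1500 / 7
per_stage = 214.29 ms

214.29 ms


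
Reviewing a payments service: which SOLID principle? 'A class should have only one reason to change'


This describes the Single Responsibility Principle (SRP)

Single Responsibility Principle (SRP)


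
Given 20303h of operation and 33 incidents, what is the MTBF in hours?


Formula: MTBF = Total operating time / Number of failures
MTBF = 20303 / 33
MTBF = 615.24 hours

615.24 hours


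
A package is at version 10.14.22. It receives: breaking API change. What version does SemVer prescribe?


Current: 10.14.22
Change category: 'breaking API change' → major bump
SemVer rule: major bump → increment MAJOR, reset MINOR and PATCH to 0
New: 11.0.0

11.0.0


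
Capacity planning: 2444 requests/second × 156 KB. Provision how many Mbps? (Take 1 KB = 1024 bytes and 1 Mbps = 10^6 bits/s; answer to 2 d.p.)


Formula: Mbps = payload_bytes * RPS * 8 / 1e6
Payload per request = 156 KB = 156 * 1024 = 159744 bytes
Total bytes/sec = 159744 * 2444 = 390414336
Total bits/sec = 390414336 * 8 = 3123314688
Mbps = 3123314688 / 1e6 = 3123.31

3123.31 Mbps


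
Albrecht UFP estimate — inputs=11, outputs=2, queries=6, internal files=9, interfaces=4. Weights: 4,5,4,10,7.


UFP = EI*4 + EO*5 + EQ*4 + ILF*10 + EIF*7
UFP = 11*4 + 2*5 + 6*4 + 9*10 + 4*7
UFP = 44 + 10 + 24 + 90 + 28
UFP = 196

196


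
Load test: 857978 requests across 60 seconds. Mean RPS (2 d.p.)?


Formula: throughput = requests / seconds
throughput = 857978 / 60
throughput = 14299.63 requests/second

14299.63 requests/second


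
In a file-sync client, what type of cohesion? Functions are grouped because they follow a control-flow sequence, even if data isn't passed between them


Reasoning: Grouped by order of execution within a routine, not by data flow
Type: Procedural cohesion

Procedural cohesion


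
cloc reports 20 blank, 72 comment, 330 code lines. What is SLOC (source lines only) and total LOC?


Total LOC = blank + comment + code
Total LOC = 20 + 72 + 330 = 422
SLOC (source only) = code = 330

Total LOC: 422, SLOC: 330
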